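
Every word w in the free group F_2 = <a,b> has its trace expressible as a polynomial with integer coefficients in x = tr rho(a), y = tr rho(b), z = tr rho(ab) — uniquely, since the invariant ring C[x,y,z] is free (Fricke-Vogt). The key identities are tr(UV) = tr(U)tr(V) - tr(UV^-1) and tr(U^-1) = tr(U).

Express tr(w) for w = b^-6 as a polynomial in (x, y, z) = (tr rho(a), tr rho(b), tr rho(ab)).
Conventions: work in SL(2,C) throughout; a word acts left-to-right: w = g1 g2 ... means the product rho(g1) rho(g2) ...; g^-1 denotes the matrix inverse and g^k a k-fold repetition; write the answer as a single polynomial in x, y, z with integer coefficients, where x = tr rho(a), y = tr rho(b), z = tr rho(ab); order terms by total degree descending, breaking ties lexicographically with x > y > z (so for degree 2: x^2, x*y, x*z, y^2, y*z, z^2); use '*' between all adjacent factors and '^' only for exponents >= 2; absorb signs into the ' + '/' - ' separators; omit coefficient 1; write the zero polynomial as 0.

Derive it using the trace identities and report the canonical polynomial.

trace(b^-1) = trace(b) = y
trace(b^-2) = trace(b^-1)*trace(b) - trace(1)   [inverse elimination on b] = y^2 - 2
trace(b^-3) = trace(b^-2)*trace(b) - trace(b^-1)   [inverse elimination on b] = y^3 - 3*y
trace(b^-4) = trace(b^-3)*trace(b) - trace(b^-2)   [inverse elimination on b] = y^4 - 4*y^2 + 2
trace(b^-5) = trace(b^-4)*trace(b) - trace(b^-3)   [inverse elimination on b] = y^5 - 5*y^3 + 5*y
trace(b^-6) = trace(b^-5)*trace(b) - trace(b^-4)   [inverse elimination on b] = y^6 - 6*y^4 + 9*y^2 - 2

y^6 - 6*y^4 + 9*y^2 - 2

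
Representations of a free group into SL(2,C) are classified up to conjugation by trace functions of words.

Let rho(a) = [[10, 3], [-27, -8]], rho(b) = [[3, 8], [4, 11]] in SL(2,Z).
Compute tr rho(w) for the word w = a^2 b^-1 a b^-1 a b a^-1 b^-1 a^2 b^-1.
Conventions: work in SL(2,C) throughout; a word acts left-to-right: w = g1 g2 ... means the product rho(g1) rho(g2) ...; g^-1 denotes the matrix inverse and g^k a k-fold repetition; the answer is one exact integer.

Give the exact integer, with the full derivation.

7076981789786

rho(a) = [[10, 3], [-27, -8]]
... * rho(a) = [[10, 3], [-27, -8]]  ->  [[19, 6], [-54, -17]]
... * rho(b^-1) = [[11, -8], [-4, 3]]  ->  [[185, -134], [-526, 381]]
... * rho(a) = [[10, 3], [-27, -8]]  ->  [[5468, 1627], [-15547, -4626]]
... * rho(b^-1) = [[11, -8], [-4, 3]]  ->  [[53640, -38863], [-152513, 110498]]
... * rho(a) = [[10, 3], [-27, -8]]  ->  [[1585701, 471824], [-4508576, -1341523]]
... * rho(b) = [[3, 8], [4, 11]]  ->  [[6644399, 17875672], [-18891820, -50825361]]
... * rho(a^-1) = [[-8, -3], [27, 10]]  ->  [[429487952, 158823523], [-1221150187, -451578150]]
... * rho(b^-1) = [[11, -8], [-4, 3]]  ->  [[4089073380, -2959433047], [-11626339457, 8414467046]]
... * rho(a) = [[10, 3], [-27, -8]]  ->  [[120795426069, 35942684516], [-343454004812, -102194754739]]
... * rho(a) = [[10, 3], [-27, -8]]  ->  [[237501778758, 74844802079], [-675281670167, -212803976524]]
... * rho(b^-1) = [[11, -8], [-4, 3]]  ->  [[2313140358022, -1675479823827], [-6576882465741, 4763841431764]]
tr = 2313140358022 + 4763841431764 = 7076981789786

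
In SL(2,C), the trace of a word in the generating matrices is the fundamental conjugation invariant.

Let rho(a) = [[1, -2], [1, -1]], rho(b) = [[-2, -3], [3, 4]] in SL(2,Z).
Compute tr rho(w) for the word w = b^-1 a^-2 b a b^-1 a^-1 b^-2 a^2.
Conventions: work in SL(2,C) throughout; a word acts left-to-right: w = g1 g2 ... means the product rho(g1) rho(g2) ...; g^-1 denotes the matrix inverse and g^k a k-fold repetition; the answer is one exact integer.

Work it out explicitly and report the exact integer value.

-448

rho(b^-1) = [[4, 3], [-3, -2]]
... * rho(a^-1) = [[-1, 2], [-1, 1]]  ->  [[-7, 11], [5, -8]]
... * rho(a^-1) = [[-1, 2], [-1, 1]]  ->  [[-4, -3], [3, 2]]
... * rho(b) = [[-2, -3], [3, 4]]  ->  [[-1, 0], [0, -1]]
... * rho(a) = [[1, -2], [1, -1]]  ->  [[-1, 2], [-1, 1]]
... * rho(b^-1) = [[4, 3], [-3, -2]]  ->  [[-10, -7], [-7, -5]]
... * rho(a^-1) = [[-1, 2], [-1, 1]]  ->  [[17, -27], [12, -19]]
... * rho(b^-1) = [[4, 3], [-3, -2]]  ->  [[149, 105], [105, 74]]
... * rho(b^-1) = [[4, 3], [-3, -2]]  ->  [[281, 237], [198, 167]]
... * rho(a) = [[1, -2], [1, -1]]  ->  [[518, -799], [365, -563]]
... * rho(a) = [[1, -2], [1, -1]]  ->  [[-281, -237], [-198, -167]]
tr = -281 + -167 = -448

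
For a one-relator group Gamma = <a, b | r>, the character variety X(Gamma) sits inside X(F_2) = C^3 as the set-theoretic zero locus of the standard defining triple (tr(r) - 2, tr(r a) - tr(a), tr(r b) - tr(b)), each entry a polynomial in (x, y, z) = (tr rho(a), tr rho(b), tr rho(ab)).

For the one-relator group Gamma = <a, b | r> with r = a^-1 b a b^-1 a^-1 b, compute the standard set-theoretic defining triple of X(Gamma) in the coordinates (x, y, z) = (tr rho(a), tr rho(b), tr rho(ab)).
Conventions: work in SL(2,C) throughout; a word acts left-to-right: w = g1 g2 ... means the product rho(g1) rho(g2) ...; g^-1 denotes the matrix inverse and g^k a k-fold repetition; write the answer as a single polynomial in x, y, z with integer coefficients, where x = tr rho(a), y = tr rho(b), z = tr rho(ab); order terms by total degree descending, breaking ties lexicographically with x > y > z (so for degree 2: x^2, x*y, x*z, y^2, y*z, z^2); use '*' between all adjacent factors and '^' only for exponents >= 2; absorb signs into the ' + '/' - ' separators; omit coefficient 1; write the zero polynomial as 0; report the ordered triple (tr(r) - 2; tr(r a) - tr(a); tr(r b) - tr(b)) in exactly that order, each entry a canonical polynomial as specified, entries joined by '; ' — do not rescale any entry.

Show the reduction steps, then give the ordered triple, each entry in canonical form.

tr(b^2) = tr(b)*tr(b) - tr(1)  (reduce the b square) = y^2 - 2
tr(a b^2) = tr(b)*tr(a b) - tr(a)  (reduce the b square) = y*z - x
tr(b^2 a b) = tr(b)*tr(a b^2) - tr(a b)  (reduce the b square) = y^2*z - x*y - z
tr(a b a b) = tr(a b)*tr(a b) - tr(1)  (split on a) = z^2 - 2
tr(a b a) = tr(a)*tr(b a) - tr(b)  (reduce the a square) = x*z - y
tr(b^2 a b a) = tr(b)*tr(a b a b) - tr(a b a)  (reduce the b square) = y*z^2 - x*z - y
tr(a^-1 b^2 a b) = tr(b^2 a b)*tr(a) - tr(b^2 a b a)  (eliminate a^-1) = x*y^2*z - x^2*y - y*z^2 + y
tr(b a b^-1 a^-1 b) = tr(a^-1 b^2 a)*tr(b) - tr(a^-1 b^2 a b)  (eliminate b^-1) = -x*y^2*z + x^2*y + y^3 + y*z^2 - 3*y
tr(a b a b a) = tr(a)*tr(b a b a) - tr(b a b)  (reduce the a square) = x*z^2 - y*z - x
tr(a b a b a b) = tr(b a b a)*tr(b a) - tr(a b)  (split on b) = z^3 - 3*z
tr(b a b a b^-1 a) = tr(a b a b a)*tr(b) - tr(a b a b a b)  (eliminate b^-1) = x*y*z^2 - y^2*z - z^3 - x*y + 3*z
tr(b a b^-1 a^-1 b a) = tr(b a b a b^-1)*tr(a) - tr(b a b a b^-1 a)  (eliminate a^-1) = -x*y*z^2 + x^2*z + y^2*z + z^3 - 3*z
tr(a^-1 b a b^-1 a^-1 b) = tr(b a b^-1 a^-1 b)*tr(a) - tr(b a b^-1 a^-1 b a)  (eliminate a^-1) = -x^2*y^2*z + x^3*y + x*y^3 + 2*x*y*z^2 - x^2*z - y^2*z - z^3 - 3*x*y + 3*z
tr(b^3) = tr(b)*tr(b^2) - tr(b)   [square of b] = y^3 - 3*y
tr(b^3 a b) = tr(b)*tr(b^2 a b) - tr(b^2 a)   [square of b] = y^3*z - x*y^2 - 2*y*z + x
tr(b^3 a b a) = tr(b)*tr(a b a b^2) - tr(a b a b)   [square of b] = y^2*z^2 - x*y*z - y^2 - z^2 + 2
tr(a^-1 b^3 a b) = tr(b^3 a b)*tr(a) - tr(b^3 a b a)   [inverse elimination on a] = x*y^3*z - x^2*y^2 - y^2*z^2 - x*y*z + x^2 + y^2 + z^2 - 2
tr(b a b^-1 a^-1 b^2) = tr(a^-1 b^3 a)*tr(b) - tr(a^-1 b^3 a b)   [inverse elimination on b] = -x*y^3*z + x^2*y^2 + y^4 + y^2*z^2 + x*y*z - x^2 - 4*y^2 - z^2 + 2
tr(b^2 a b a b a) = tr(b)*tr(a b a b a b) - tr(a b a b a)   [square of b] = y*z^3 - x*z^2 - 2*y*z + x
tr(a^-1 b^2 a b a b) = tr(b^2 a b a b)*tr(a) - tr(b^2 a b a b a)   [inverse elimination on a] = x*y^2*z^2 - x^2*y*z - y*z^3 - x*y^2 + 2*y*z + x
tr(b a b^-1 a^-1 b^2 a) = tr(a^-1 b^2 a b a)*tr(b) - tr(a^-1 b^2 a b a b)   [inverse elimination on b] = -x*y^2*z^2 + x^2*y*z + y^3*z + y*z^3 - 3*y*z - x
tr(a^-1 b a b^-1 a^-1 b^2) = tr(b a b^-1 a^-1 b^2)*tr(a) - tr(b a b^-1 a^-1 b^2 a)   [inverse elimination on a] = -x^2*y^3*z + x^3*y^2 + x*y^4 + 2*x*y^2*z^2 - y^3*z - y*z^3 - x^3 - 4*x*y^2 - x*z^2 + 3*y*z + 3*x
assemble the triple (tr(r) - 2; tr(r a) - x; tr(r b) - y)

-x^2*y^2*z + x^3*y + x*y^3 + 2*x*y*z^2 - x^2*z - y^2*z - z^3 - 3*x*y + 3*z - 2; -x*y^2*z + x^2*y + y^3 + y*z^2 - x - 3*y; -x^2*y^3*z + x^3*y^2 + x*y^4 + 2*x*y^2*z^2 - y^3*z - y*z^3 - x^3 - 4*x*y^2 - x*z^2 + 3*y*z + 3*x - y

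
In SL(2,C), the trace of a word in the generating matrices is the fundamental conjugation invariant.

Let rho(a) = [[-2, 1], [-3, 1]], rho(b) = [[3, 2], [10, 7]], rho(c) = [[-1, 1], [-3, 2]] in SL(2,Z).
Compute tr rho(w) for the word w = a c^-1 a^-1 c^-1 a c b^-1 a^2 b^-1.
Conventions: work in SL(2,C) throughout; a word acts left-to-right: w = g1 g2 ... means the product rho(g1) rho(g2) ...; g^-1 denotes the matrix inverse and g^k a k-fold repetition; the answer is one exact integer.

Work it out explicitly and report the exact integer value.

rho(a) = [[-2, 1], [-3, 1]]
... * rho(c^-1) = [[2, -1], [3, -1]]  ->  [[-1, 1], [-3, 2]]
... * rho(a^-1) = [[1, -1], [3, -2]]  ->  [[2, -1], [3, -1]]
... * rho(c^-1) = [[2, -1], [3, -1]]  ->  [[1, -1], [3, -2]]
... * rho(a) = [[-2, 1], [-3, 1]]  ->  [[1, 0], [0, 1]]
... * rho(c) = [[-1, 1], [-3, 2]]  ->  [[-1, 1], [-3, 2]]
... * rho(b^-1) = [[7, -2], [-10, 3]]  ->  [[-17, 5], [-41, 12]]
... * rho(a) = [[-2, 1], [-3, 1]]  ->  [[19, -12], [46, -29]]
... * rho(a) = [[-2, 1], [-3, 1]]  ->  [[-2, 7], [-5, 17]]
... * rho(b^-1) = [[7, -2], [-10, 3]]  ->  [[-84, 25], [-205, 61]]
tr = -84 + 61 = -23

-23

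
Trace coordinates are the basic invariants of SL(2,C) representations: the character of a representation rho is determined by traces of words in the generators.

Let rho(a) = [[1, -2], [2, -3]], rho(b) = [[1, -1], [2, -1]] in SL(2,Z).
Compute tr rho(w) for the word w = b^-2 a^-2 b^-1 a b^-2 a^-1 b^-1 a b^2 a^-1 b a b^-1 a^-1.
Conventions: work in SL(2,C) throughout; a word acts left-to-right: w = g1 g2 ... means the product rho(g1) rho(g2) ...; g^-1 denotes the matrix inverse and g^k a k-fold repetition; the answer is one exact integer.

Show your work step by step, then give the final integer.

rho(b^-1) = [[-1, 1], [-2, 1]]
... * rho(b^-1) = [[-1, 1], [-2, 1]]  ->  [[-1, 0], [0, -1]]
... * rho(a^-1) = [[-3, 2], [-2, 1]]  ->  [[3, -2], [2, -1]]
... * rho(a^-1) = [[-3, 2], [-2, 1]]  ->  [[-5, 4], [-4, 3]]
... * rho(b^-1) = [[-1, 1], [-2, 1]]  ->  [[-3, -1], [-2, -1]]
... * rho(a) = [[1, -2], [2, -3]]  ->  [[-5, 9], [-4, 7]]
... * rho(b^-1) = [[-1, 1], [-2, 1]]  ->  [[-13, 4], [-10, 3]]
... * rho(b^-1) = [[-1, 1], [-2, 1]]  ->  [[5, -9], [4, -7]]
... * rho(a^-1) = [[-3, 2], [-2, 1]]  ->  [[3, 1], [2, 1]]
... * rho(b^-1) = [[-1, 1], [-2, 1]]  ->  [[-5, 4], [-4, 3]]
... * rho(a) = [[1, -2], [2, -3]]  ->  [[3, -2], [2, -1]]
... * rho(b) = [[1, -1], [2, -1]]  ->  [[-1, -1], [0, -1]]
... * rho(b) = [[1, -1], [2, -1]]  ->  [[-3, 2], [-2, 1]]
... * rho(a^-1) = [[-3, 2], [-2, 1]]  ->  [[5, -4], [4, -3]]
... * rho(b) = [[1, -1], [2, -1]]  ->  [[-3, -1], [-2, -1]]
... * rho(a) = [[1, -2], [2, -3]]  ->  [[-5, 9], [-4, 7]]
... * rho(b^-1) = [[-1, 1], [-2, 1]]  ->  [[-13, 4], [-10, 3]]
... * rho(a^-1) = [[-3, 2], [-2, 1]]  ->  [[31, -22], [24, -17]]
tr = 31 + -17 = 14

14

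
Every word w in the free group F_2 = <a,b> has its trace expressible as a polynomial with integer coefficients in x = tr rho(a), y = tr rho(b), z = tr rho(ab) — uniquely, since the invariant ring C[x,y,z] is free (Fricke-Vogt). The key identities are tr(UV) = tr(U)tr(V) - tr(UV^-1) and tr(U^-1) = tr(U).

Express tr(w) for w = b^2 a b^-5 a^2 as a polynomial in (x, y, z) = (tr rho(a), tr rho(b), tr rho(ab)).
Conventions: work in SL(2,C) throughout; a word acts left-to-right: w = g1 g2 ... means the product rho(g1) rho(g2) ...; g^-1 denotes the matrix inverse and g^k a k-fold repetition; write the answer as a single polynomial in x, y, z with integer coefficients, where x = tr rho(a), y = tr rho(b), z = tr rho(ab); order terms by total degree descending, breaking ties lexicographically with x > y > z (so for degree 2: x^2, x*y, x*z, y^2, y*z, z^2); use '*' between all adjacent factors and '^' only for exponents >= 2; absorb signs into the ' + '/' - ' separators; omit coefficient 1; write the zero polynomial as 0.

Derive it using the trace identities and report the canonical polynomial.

x^2*y^6*z - x^3*y^5 - x*y^7 - x*y^5*z^2 - 3*x^2*y^4*z + 4*x^3*y^3 + 7*x*y^5 + 3*x*y^3*z^2 - 3*x^3*y - 15*x*y^3 - x*y*z^2 + x^2*z + y^2*z + 9*x*y - z

tr(a^2 b) = tr(a) * tr(b a) - tr(b) = x*z - y
next, tr(a^2) = tr(a) * tr(a) - tr(1) = x^2 - 2
tr(a b^2 a) = tr(b) * tr(a^2 b) - tr(a^2) = x*y*z - x^2 - y^2 + 2
next, tr(a b^2) = tr(b) * tr(a b) - tr(a) = y*z - x
next, tr(a^2 b^2 a) = tr(a) * tr(a b^2 a) - tr(a b^2) = x^2*y*z - x^3 - x*y^2 - y*z + 3*x
tr(a b a b) = tr(a b) * tr(a b) - tr(1) = z^2 - 2
and tr(b^2 a b a) = tr(b) * tr(a b a b) - tr(a b a) = y*z^2 - x*z - y
next, tr(b^2 a b) = tr(b) * tr(a b^2) - tr(a b) = y^2*z - x*y - z
and tr(a^2 b^2 a b) = tr(a) * tr(b^2 a b a) - tr(b^2 a b) = x*y*z^2 - x^2*z - y^2*z + z
tr(b^-1 a^2 b^2 a) = tr(a^2 b^2 a) * tr(b) - tr(a^2 b^2 a b) = x^2*y^2*z - x^3*y - x*y^3 - x*y*z^2 + x^2*z + 3*x*y - z
tr(a^2 b^2 a b^-2) = tr(b^-1 a^2 b^2 a) * tr(b) - tr(b^-1 a^2 b^2 a b) = x^2*y^3*z - x^3*y^2 - x*y^4 - x*y^2*z^2 + x^3 + 4*x*y^2 - 3*x
and tr(b^-3 a^2 b^2 a) = tr(a^2 b^2 a b^-2) * tr(b) - tr(a^2 b^2 a b^-1) = x^2*y^4*z - x^3*y^3 - x*y^5 - x*y^3*z^2 - x^2*y^2*z + 2*x^3*y + 5*x*y^3 + x*y*z^2 - x^2*z - 6*x*y + z
tr(b^-4 a^2 b^2 a) = tr(b^-3 a^2 b^2 a) * tr(b) - tr(b^-3 a^2 b^2 a b) = x^2*y^5*z - x^3*y^4 - x*y^6 - x*y^4*z^2 - 2*x^2*y^3*z + 3*x^3*y^2 + 6*x*y^4 + 2*x*y^2*z^2 - x^2*y*z - x^3 - 10*x*y^2 + y*z + 3*x
next, tr(b^2 a b^-5 a^2) = tr(b^-4 a^2 b^2 a) * tr(b) - tr(b^-4 a^2 b^2 a b) = x^2*y^6*z - x^3*y^5 - x*y^7 - x*y^5*z^2 - 3*x^2*y^4*z + 4*x^3*y^3 + 7*x*y^5 + 3*x*y^3*z^2 - 3*x^3*y - 15*x*y^3 - x*y*z^2 + x^2*z + y^2*z + 9*x*y - z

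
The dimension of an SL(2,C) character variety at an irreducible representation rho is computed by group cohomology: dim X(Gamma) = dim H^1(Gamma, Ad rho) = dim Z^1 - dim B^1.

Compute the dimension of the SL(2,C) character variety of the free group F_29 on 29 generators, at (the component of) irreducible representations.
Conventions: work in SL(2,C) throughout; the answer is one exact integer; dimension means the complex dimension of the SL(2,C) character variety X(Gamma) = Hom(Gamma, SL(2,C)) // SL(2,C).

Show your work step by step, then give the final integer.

84

Gamma = F_29 has 29 generators and no relators.
So Z^1 = (sl_2)^29 in full: dim Z^1 = 87.
Irreducibility makes the coboundary map sl_2 -> Z^1 injective (trivial centralizer), so dim B^1 = 3.
Therefore dim X = 87 - 3 = 84.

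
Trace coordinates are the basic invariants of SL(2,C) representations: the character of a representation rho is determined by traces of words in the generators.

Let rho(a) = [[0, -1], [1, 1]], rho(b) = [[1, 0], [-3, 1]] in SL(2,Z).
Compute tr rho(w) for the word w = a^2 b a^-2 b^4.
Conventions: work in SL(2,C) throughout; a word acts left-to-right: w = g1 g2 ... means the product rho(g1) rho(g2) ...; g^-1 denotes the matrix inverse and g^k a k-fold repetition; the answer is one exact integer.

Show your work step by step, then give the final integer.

rho(a) = [[0, -1], [1, 1]]
... * rho(a) = [[0, -1], [1, 1]]  ->  [[-1, -1], [1, 0]]
... * rho(b) = [[1, 0], [-3, 1]]  ->  [[2, -1], [1, 0]]
... * rho(a^-1) = [[1, 1], [-1, 0]]  ->  [[3, 2], [1, 1]]
... * rho(a^-1) = [[1, 1], [-1, 0]]  ->  [[1, 3], [0, 1]]
... * rho(b) = [[1, 0], [-3, 1]]  ->  [[-8, 3], [-3, 1]]
... * rho(b) = [[1, 0], [-3, 1]]  ->  [[-17, 3], [-6, 1]]
... * rho(b) = [[1, 0], [-3, 1]]  ->  [[-26, 3], [-9, 1]]
... * rho(b) = [[1, 0], [-3, 1]]  ->  [[-35, 3], [-12, 1]]
tr = -35 + 1 = -34

-34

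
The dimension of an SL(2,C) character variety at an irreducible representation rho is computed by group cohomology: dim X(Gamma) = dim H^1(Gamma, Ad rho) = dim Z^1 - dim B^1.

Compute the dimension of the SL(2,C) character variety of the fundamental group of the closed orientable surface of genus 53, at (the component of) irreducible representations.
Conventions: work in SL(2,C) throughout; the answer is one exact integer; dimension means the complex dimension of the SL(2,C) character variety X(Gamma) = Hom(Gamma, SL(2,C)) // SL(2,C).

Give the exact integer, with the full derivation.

Gamma = pi_1(Sigma_53) = < a_1, b_1, ..., a_53, b_53 | prod [a_i, b_i] > has 2g = 106 generators and 1 relator.
A cocycle assigns one sl_2 vector per generator subject to the relator condition d_2(z) = 0: dim of the unconstrained space is 3*2g = 318.
H^2 = coker(d_2) is dual to H^0 = 0 at irreducible rho (Poincare duality), so d_2 is onto: dim Z^1 = 315.
dim B^1 = 3 (coboundaries, injective at irreducible rho).
dim H^1 = 315 - 3 = 312 = dim X.

312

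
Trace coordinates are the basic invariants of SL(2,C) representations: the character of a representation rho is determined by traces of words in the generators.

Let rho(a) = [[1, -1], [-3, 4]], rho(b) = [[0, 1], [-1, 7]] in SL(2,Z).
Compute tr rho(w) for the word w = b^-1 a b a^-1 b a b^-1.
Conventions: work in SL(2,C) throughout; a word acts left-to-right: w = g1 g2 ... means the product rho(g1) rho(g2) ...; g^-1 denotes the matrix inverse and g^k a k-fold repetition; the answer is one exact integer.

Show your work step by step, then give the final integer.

9517

rho(b^-1) = [[7, -1], [1, 0]]
... * rho(a) = [[1, -1], [-3, 4]]  ->  [[10, -11], [1, -1]]
... * rho(b) = [[0, 1], [-1, 7]]  ->  [[11, -67], [1, -6]]
... * rho(a^-1) = [[4, 1], [3, 1]]  ->  [[-157, -56], [-14, -5]]
... * rho(b) = [[0, 1], [-1, 7]]  ->  [[56, -549], [5, -49]]
... * rho(a) = [[1, -1], [-3, 4]]  ->  [[1703, -2252], [152, -201]]
... * rho(b^-1) = [[7, -1], [1, 0]]  ->  [[9669, -1703], [863, -152]]
tr = 9669 + -152 = 9517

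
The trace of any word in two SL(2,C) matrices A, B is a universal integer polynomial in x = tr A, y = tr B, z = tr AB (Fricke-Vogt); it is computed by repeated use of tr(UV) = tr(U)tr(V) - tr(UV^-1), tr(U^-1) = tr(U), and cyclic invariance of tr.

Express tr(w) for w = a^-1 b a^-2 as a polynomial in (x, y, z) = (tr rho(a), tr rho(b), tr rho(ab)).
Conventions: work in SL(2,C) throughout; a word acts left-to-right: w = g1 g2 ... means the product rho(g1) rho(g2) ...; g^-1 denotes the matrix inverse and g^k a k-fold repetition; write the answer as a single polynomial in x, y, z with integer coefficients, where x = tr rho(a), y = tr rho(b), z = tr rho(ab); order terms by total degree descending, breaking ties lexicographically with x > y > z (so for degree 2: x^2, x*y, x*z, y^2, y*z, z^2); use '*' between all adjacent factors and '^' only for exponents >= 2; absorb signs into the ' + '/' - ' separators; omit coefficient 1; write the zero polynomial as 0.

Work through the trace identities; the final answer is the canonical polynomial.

and trace(b a^-1) = trace(b)*trace(a) - trace(b a)  (eliminate a^-1) = x*y - z
trace(a^-1 b a^-1) = trace(b a^-1)*trace(a) - trace(b)  (eliminate a^-1) = x^2*y - x*z - y
and trace(a^-1 b a^-2) = trace(a^-1 b a^-1)*trace(a) - trace(a^-1 b)  (eliminate a^-1) = x^3*y - x^2*z - 2*x*y + z

x^3*y - x^2*z - 2*x*y + z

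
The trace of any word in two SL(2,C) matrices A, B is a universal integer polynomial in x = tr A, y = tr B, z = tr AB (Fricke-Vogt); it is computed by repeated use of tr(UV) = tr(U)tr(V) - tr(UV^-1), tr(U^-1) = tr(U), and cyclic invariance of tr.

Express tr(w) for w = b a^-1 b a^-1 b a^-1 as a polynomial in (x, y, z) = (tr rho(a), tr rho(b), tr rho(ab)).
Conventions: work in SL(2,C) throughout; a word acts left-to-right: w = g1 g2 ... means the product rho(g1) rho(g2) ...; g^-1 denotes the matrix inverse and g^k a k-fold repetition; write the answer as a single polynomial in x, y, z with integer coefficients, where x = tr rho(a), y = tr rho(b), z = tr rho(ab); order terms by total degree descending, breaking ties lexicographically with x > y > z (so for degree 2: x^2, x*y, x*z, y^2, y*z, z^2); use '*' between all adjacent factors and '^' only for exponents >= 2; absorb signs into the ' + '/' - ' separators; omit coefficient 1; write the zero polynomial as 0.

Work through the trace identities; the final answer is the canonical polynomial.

x^3*y^3 - 3*x^2*y^2*z + 3*x*y*z^2 - z^3 - 3*x*y + 3*z

tr(b^2) = tr(b) tr(b) - tr(1)   [square of b] = y^2 - 2
tr(b^3) = tr(b) tr(b^2) - tr(b)   [square of b] = y^3 - 3*y
so tr(a b^2) = tr(b) tr(a b) - tr(a)   [square of b] = y*z - x
reduce: tr(b^3 a) = tr(b) tr(a b^2) - tr(a b)   [square of b] = y^2*z - x*y - z
tr(b a^-1 b^2) = tr(b^3) tr(a) - tr(b^3 a)   [inverse elimination on a] = x*y^3 - y^2*z - 2*x*y + z
reduce: tr(a b a b) = tr(a b) tr(a b) - tr(1)   [split at a repeated a] = z^2 - 2
tr(a b a) = tr(a) tr(b a) - tr(b)   [square of a] = x*z - y
reduce: tr(b^2 a b a) = tr(b) tr(a b a b) - tr(a b a)   [square of b] = y*z^2 - x*z - y
tr(b a^-1 b^2 a) = tr(b^2 a b) tr(a) - tr(b^2 a b a)   [inverse elimination on a] = x*y^2*z - x^2*y - y*z^2 + y
reduce: tr(b a^-1 b a^-1 b) = tr(b a^-1 b^2) tr(a) - tr(b a^-1 b^2 a)   [inverse elimination on a] = x^2*y^3 - 2*x*y^2*z - x^2*y + y*z^2 + x*z - y
tr(b a b a b a) = tr(b a b a) tr(b a) - tr(a b)   [split at a repeated b] = z^3 - 3*z
tr(b a b a^-1 b a) = tr(b a b a b) tr(a) - tr(b a b a b a)   [inverse elimination on a] = x*y*z^2 - x^2*z - z^3 - x*y + 3*z
so tr(b a^-1 b a^-1 b a) = tr(b a b a^-1 b) tr(a) - tr(b a b a^-1 b a)   [inverse elimination on a] = x^2*y^2*z - x^3*y - 2*x*y*z^2 + x^2*z + z^3 + 2*x*y - 3*z
so tr(b a^-1 b a^-1 b a^-1) = tr(b a^-1 b a^-1 b) tr(a) - tr(b a^-1 b a^-1 b a)   [inverse elimination on a] = x^3*y^3 - 3*x^2*y^2*z + 3*x*y*z^2 - z^3 - 3*x*y + 3*z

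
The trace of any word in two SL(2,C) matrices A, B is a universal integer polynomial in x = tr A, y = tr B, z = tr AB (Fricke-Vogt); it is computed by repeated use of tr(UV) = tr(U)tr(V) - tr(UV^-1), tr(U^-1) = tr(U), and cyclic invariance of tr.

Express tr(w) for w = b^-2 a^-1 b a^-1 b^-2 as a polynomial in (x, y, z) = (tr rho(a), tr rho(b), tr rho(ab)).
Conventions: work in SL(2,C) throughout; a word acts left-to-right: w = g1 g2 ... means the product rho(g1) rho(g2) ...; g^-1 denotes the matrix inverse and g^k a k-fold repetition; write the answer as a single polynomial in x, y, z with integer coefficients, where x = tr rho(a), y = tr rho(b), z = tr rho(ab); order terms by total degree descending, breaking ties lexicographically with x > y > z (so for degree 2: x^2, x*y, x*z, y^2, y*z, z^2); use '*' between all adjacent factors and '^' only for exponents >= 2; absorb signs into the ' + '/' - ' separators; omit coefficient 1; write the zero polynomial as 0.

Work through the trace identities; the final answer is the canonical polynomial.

x*y^4*z - x^2*y^3 - y^5 - y^3*z^2 - x*y^2*z + x^2*y + 5*y^3 + 2*y*z^2 - x*z - 5*y

use: tr(b^-1) = tr(b) = y
use: tr(b^-1 a) = tr(a) * tr(b) - tr(a b)  (eliminate b^-1) = x*y - z
apply: tr(a^-1 b^-1) = tr(b^-1) * tr(a) - tr(b^-1 a)  (eliminate a^-1) = z
tr(a b a) = tr(a) * tr(b a) - tr(b)  (reduce the a square) = x*z - y
use: tr(a b a b) = tr(b a) * tr(b a) - tr(1)  (split on b) = z^2 - 2
tr(a b a b^-1) = tr(a b a) * tr(b) - tr(a b a b)  (eliminate b^-1) = x*y*z - y^2 - z^2 + 2
apply: tr(b^-2 a b a) = tr(a b a b^-1) * tr(b) - tr(a b a)  (eliminate b^-1) = x*y^2*z - y^3 - y*z^2 - x*z + 3*y
use: tr(b a^-1 b^-2 a) = tr(b^-2 a b) * tr(a) - tr(b^-2 a b a)  (eliminate a^-1) = -x*y^2*z + x^2*y + y^3 + y*z^2 - 3*y
tr(a^-1 b a^-1 b^-2) = tr(b a^-1 b^-2) * tr(a) - tr(b a^-1 b^-2 a)  (eliminate a^-1) = x*y^2*z - x^2*y - y^3 - y*z^2 + x*z + 3*y
use: tr(b^-2 a^-1 b a^-1 b^-1) = tr(a^-1 b a^-1 b^-2) * tr(b) - tr(a^-1 b a^-1 b^-1)  (eliminate b^-1) = x*y^3*z - x^2*y^2 - y^4 - y^2*z^2 + 4*y^2 + z^2 - 2
tr(b^-2 a^-1 b a^-1 b^-2) = tr(b^-2 a^-1 b a^-1 b^-1) * tr(b) - tr(b^-2 a^-1 b a^-1)  (eliminate b^-1) = x*y^4*z - x^2*y^3 - y^5 - y^3*z^2 - x*y^2*z + x^2*y + 5*y^3 + 2*y*z^2 - x*z - 5*y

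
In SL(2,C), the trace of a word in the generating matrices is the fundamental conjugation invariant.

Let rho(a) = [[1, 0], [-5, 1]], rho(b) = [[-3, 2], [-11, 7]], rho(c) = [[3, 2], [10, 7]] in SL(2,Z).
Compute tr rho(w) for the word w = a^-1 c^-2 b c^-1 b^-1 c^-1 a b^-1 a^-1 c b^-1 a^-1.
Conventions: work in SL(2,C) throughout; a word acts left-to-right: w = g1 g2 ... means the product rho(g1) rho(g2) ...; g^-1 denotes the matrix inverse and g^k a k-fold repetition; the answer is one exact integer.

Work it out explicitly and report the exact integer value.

rho(a^-1) = [[1, 0], [5, 1]]
... * rho(c^-1) = [[7, -2], [-10, 3]]  ->  [[7, -2], [25, -7]]
... * rho(c^-1) = [[7, -2], [-10, 3]]  ->  [[69, -20], [245, -71]]
... * rho(b) = [[-3, 2], [-11, 7]]  ->  [[13, -2], [46, -7]]
... * rho(c^-1) = [[7, -2], [-10, 3]]  ->  [[111, -32], [392, -113]]
... * rho(b^-1) = [[7, -2], [11, -3]]  ->  [[425, -126], [1501, -445]]
... * rho(c^-1) = [[7, -2], [-10, 3]]  ->  [[4235, -1228], [14957, -4337]]
... * rho(a) = [[1, 0], [-5, 1]]  ->  [[10375, -1228], [36642, -4337]]
... * rho(b^-1) = [[7, -2], [11, -3]]  ->  [[59117, -17066], [208787, -60273]]
... * rho(a^-1) = [[1, 0], [5, 1]]  ->  [[-26213, -17066], [-92578, -60273]]
... * rho(c) = [[3, 2], [10, 7]]  ->  [[-249299, -171888], [-880464, -607067]]
... * rho(b^-1) = [[7, -2], [11, -3]]  ->  [[-3635861, 1014262], [-12840985, 3582129]]
... * rho(a^-1) = [[1, 0], [5, 1]]  ->  [[1435449, 1014262], [5069660, 3582129]]
tr = 1435449 + 3582129 = 5017578

5017578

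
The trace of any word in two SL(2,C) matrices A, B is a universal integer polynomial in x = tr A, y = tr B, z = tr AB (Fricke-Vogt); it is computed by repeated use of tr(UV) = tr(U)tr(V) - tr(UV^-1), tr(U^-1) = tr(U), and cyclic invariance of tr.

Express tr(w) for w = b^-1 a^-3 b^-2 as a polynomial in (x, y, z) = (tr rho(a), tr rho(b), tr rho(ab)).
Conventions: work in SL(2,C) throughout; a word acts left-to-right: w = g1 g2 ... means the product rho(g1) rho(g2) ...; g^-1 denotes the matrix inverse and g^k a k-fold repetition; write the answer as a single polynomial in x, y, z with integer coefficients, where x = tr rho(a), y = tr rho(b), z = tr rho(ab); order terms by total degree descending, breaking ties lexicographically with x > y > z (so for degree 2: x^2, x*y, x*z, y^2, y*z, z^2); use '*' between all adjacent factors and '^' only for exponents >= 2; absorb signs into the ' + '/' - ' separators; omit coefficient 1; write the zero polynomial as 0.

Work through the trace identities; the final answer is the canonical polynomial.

x^2*y^2*z - x^3*y - x*y^3 - x^2*z - y^2*z + 4*x*y + z

and tr(a^-1) = tr(a) = x
next, tr(a^-1 b) = tr(b) * tr(a) - tr(b a) = x*y - z
next, tr(a^-1 b^-1) = tr(a^-1) * tr(b) - tr(a^-1 b) = z
tr(a^-1 b^-2) = tr(a^-1 b^-1) * tr(b) - tr(a^-1) = y*z - x
next, tr(b^-2) = tr(b^-1) * tr(b) - tr(1) = y^2 - 2
tr(a^-1 b^-2 a^-1) = tr(a^-1 b^-2) * tr(a) - tr(a^-1 b^-2 a) = x*y*z - x^2 - y^2 + 2
tr(a^-3 b^-2) = tr(a^-1 b^-2 a^-1) * tr(a) - tr(a^-1 b^-2) = x^2*y*z - x^3 - x*y^2 - y*z + 3*x
tr(a^-1 b^-1 a^-1) = tr(a^-1 b^-1) * tr(a) - tr(a^-1 b^-1 a) = x*z - y
tr(a^-3 b^-1) = tr(a^-1 b^-1 a^-1) * tr(a) - tr(a^-1 b^-1) = x^2*z - x*y - z
next, tr(b^-1 a^-3 b^-2) = tr(a^-3 b^-2) * tr(b) - tr(a^-3 b^-1) = x^2*y^2*z - x^3*y - x*y^3 - x^2*z - y^2*z + 4*x*y + z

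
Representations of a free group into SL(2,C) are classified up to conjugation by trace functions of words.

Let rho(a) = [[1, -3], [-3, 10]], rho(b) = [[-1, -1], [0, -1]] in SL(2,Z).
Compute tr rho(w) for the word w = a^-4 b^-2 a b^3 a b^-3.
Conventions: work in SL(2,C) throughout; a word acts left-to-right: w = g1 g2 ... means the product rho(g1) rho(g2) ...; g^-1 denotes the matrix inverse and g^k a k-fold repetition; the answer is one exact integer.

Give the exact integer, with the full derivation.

rho(a^-1) = [[10, 3], [3, 1]]
... * rho(a^-1) = [[10, 3], [3, 1]]  ->  [[109, 33], [33, 10]]
... * rho(a^-1) = [[10, 3], [3, 1]]  ->  [[1189, 360], [360, 109]]
... * rho(a^-1) = [[10, 3], [3, 1]]  ->  [[12970, 3927], [3927, 1189]]
... * rho(b^-1) = [[-1, 1], [0, -1]]  ->  [[-12970, 9043], [-3927, 2738]]
... * rho(b^-1) = [[-1, 1], [0, -1]]  ->  [[12970, -22013], [3927, -6665]]
... * rho(a) = [[1, -3], [-3, 10]]  ->  [[79009, -259040], [23922, -78431]]
... * rho(b) = [[-1, -1], [0, -1]]  ->  [[-79009, 180031], [-23922, 54509]]
... * rho(b) = [[-1, -1], [0, -1]]  ->  [[79009, -101022], [23922, -30587]]
... * rho(b) = [[-1, -1], [0, -1]]  ->  [[-79009, 22013], [-23922, 6665]]
... * rho(a) = [[1, -3], [-3, 10]]  ->  [[-145048, 457157], [-43917, 138416]]
... * rho(b^-1) = [[-1, 1], [0, -1]]  ->  [[145048, -602205], [43917, -182333]]
... * rho(b^-1) = [[-1, 1], [0, -1]]  ->  [[-145048, 747253], [-43917, 226250]]
... * rho(b^-1) = [[-1, 1], [0, -1]]  ->  [[145048, -892301], [43917, -270167]]
tr = 145048 + -270167 = -125119

-125119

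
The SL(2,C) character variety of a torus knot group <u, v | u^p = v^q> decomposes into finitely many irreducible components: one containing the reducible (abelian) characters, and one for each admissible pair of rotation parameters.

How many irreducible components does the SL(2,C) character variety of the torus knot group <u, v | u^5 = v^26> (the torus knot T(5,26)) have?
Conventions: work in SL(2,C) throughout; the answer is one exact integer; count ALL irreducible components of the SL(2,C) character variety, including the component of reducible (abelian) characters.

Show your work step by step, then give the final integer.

51

In the torus knot group T(5,26), u^5 = v^26 is central, so an irreducible representation sends it to +I or -I (Schur).
On an irreducible component, tr(u) is locked at 2*cos(pi*alpha/5) for some alpha in 1..4, and tr(v) at 2*cos(pi*beta/26) for some beta in 1..25.
Consistency of u^5 = (-1)^alpha I with v^26 = (-1)^beta I forces alpha = beta (mod 2).
Counting: 2 odd alphas x 13 odd betas + 2 even alphas x 12 even betas = 26 + 24 = 50.
Total: 50 irreducible-character components + 1 reducible (abelian) component = 51.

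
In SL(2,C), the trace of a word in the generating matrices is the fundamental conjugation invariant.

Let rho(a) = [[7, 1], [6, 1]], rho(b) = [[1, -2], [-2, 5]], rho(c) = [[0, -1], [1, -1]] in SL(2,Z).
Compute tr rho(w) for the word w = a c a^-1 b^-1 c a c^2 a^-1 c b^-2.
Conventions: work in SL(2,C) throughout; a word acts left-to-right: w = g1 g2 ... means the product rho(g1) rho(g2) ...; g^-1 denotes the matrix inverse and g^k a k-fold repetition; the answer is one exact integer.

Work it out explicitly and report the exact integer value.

rho(a) = [[7, 1], [6, 1]]
... * rho(c) = [[0, -1], [1, -1]]  ->  [[1, -8], [1, -7]]
... * rho(a^-1) = [[1, -1], [-6, 7]]  ->  [[49, -57], [43, -50]]
... * rho(b^-1) = [[5, 2], [2, 1]]  ->  [[131, 41], [115, 36]]
... * rho(c) = [[0, -1], [1, -1]]  ->  [[41, -172], [36, -151]]
... * rho(a) = [[7, 1], [6, 1]]  ->  [[-745, -131], [-654, -115]]
... * rho(c) = [[0, -1], [1, -1]]  ->  [[-131, 876], [-115, 769]]
... * rho(c) = [[0, -1], [1, -1]]  ->  [[876, -745], [769, -654]]
... * rho(a^-1) = [[1, -1], [-6, 7]]  ->  [[5346, -6091], [4693, -5347]]
... * rho(c) = [[0, -1], [1, -1]]  ->  [[-6091, 745], [-5347, 654]]
... * rho(b^-1) = [[5, 2], [2, 1]]  ->  [[-28965, -11437], [-25427, -10040]]
... * rho(b^-1) = [[5, 2], [2, 1]]  ->  [[-167699, -69367], [-147215, -60894]]
tr = -167699 + -60894 = -228593

-228593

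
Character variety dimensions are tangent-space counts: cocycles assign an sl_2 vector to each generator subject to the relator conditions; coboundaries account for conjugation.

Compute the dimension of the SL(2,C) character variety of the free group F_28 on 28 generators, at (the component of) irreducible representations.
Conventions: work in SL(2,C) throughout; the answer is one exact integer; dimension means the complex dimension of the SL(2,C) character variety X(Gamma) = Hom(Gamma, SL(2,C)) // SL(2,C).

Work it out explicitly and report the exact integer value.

The free group F_28: 28 generators, no relators.
Z^1(Gamma, Ad rho) = (sl_2)^28: a cocycle is a free choice of one sl_2 vector per generator, so dim Z^1 = 3*28 = 84.
At an irreducible rho the centralizer of the image in sl_2 is 0, so the coboundary map sl_2 -> Z^1 is injective: dim B^1 = 3.
dim X = dim H^1 = dim Z^1 - dim B^1 = 84 - 3 = 81.

81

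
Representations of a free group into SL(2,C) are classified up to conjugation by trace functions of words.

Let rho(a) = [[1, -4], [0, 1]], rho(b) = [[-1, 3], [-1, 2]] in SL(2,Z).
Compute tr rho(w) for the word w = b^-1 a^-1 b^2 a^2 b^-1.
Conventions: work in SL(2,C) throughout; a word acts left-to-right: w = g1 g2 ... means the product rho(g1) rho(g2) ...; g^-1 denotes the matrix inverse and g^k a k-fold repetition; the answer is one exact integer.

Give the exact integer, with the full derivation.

rho(b^-1) = [[2, -3], [1, -1]]
... * rho(a^-1) = [[1, 4], [0, 1]]  ->  [[2, 5], [1, 3]]
... * rho(b) = [[-1, 3], [-1, 2]]  ->  [[-7, 16], [-4, 9]]
... * rho(b) = [[-1, 3], [-1, 2]]  ->  [[-9, 11], [-5, 6]]
... * rho(a) = [[1, -4], [0, 1]]  ->  [[-9, 47], [-5, 26]]
... * rho(a) = [[1, -4], [0, 1]]  ->  [[-9, 83], [-5, 46]]
... * rho(b^-1) = [[2, -3], [1, -1]]  ->  [[65, -56], [36, -31]]
tr = 65 + -31 = 34

34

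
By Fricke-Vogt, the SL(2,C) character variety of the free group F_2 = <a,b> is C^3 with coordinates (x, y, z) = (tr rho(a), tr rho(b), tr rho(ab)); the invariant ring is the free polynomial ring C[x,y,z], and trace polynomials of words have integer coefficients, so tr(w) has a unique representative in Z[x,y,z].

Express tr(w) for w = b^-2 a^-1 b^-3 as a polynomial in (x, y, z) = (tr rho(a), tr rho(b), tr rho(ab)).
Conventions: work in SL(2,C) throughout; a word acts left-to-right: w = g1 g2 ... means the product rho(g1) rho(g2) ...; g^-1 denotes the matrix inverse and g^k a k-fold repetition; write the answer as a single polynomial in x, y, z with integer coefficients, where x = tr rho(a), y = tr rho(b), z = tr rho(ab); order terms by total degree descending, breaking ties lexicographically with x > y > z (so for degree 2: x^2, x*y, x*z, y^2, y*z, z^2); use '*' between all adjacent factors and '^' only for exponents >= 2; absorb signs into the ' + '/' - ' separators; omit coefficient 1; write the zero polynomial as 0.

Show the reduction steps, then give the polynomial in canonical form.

tr(b^-1) = tr(b) = y
tr(b^-2) = tr(b^-1)*tr(b) - tr(1) = y^2 - 2
tr(b^-3) = tr(b^-2)*tr(b) - tr(b^-1) = y^3 - 3*y
so tr(b^-4) = tr(b^-3)*tr(b) - tr(b^-2) = y^4 - 4*y^2 + 2
tr(b^-1 a) = tr(a)*tr(b) - tr(a b) = x*y - z
tr(b^-1 a b^-1) = tr(b^-1 a)*tr(b) - tr(b^-1 a b) = x*y^2 - y*z - x
reduce: tr(b^-2 a b^-1) = tr(b^-1 a b^-1)*tr(b) - tr(b^-1 a) = x*y^3 - y^2*z - 2*x*y + z
tr(b^-4 a) = tr(b^-2 a b^-1)*tr(b) - tr(b^-2 a) = x*y^4 - y^3*z - 3*x*y^2 + 2*y*z + x
reduce: tr(b^-2 a^-1 b^-2) = tr(b^-4)*tr(a) - tr(b^-4 a) = y^3*z - x*y^2 - 2*y*z + x
tr(b^-2 a^-1 b^-1) = tr(b^-3)*tr(a) - tr(b^-3 a) = y^2*z - x*y - z
tr(b^-2 a^-1 b^-3) = tr(b^-2 a^-1 b^-2)*tr(b) - tr(b^-2 a^-1 b^-1) = y^4*z - x*y^3 - 3*y^2*z + 2*x*y + z

y^4*z - x*y^3 - 3*y^2*z + 2*x*y + z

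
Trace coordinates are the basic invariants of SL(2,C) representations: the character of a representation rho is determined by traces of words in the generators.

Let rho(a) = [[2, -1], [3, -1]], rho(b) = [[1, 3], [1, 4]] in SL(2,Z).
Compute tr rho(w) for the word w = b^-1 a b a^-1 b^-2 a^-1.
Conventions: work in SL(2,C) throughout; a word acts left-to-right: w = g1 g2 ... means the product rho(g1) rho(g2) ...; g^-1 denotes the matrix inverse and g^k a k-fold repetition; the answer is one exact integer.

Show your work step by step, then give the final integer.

rho(b^-1) = [[4, -3], [-1, 1]]
... * rho(a) = [[2, -1], [3, -1]]  ->  [[-1, -1], [1, 0]]
... * rho(b) = [[1, 3], [1, 4]]  ->  [[-2, -7], [1, 3]]
... * rho(a^-1) = [[-1, 1], [-3, 2]]  ->  [[23, -16], [-10, 7]]
... * rho(b^-1) = [[4, -3], [-1, 1]]  ->  [[108, -85], [-47, 37]]
... * rho(b^-1) = [[4, -3], [-1, 1]]  ->  [[517, -409], [-225, 178]]
... * rho(a^-1) = [[-1, 1], [-3, 2]]  ->  [[710, -301], [-309, 131]]
tr = 710 + 131 = 841

841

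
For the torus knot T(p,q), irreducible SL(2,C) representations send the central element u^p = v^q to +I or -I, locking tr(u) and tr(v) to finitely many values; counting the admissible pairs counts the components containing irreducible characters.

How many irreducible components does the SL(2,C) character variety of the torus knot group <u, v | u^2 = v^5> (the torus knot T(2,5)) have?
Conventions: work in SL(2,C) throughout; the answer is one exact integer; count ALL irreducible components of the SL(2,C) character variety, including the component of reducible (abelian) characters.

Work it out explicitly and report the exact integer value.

Gamma = < u, v | u^2 = v^5 > (torus knot T(2,5)); the central element u^2 = v^5 acts as +I or -I in any irreducible SL(2,C) representation.
On an irreducible component, tr(u) is locked at 2*cos(pi*alpha/2) for some alpha in 1..1, and tr(v) at 2*cos(pi*beta/5) for some beta in 1..4.
Consistency of u^2 = (-1)^alpha I with v^5 = (-1)^beta I forces alpha = beta (mod 2).
count pairs: odd alpha (1 choices) x odd beta (2), plus even alpha (0) x even beta (2): 1*2 + 0*2 = 2.
That is 2 components of irreducible characters, and with the reducible (abelian) component the total is 3.

3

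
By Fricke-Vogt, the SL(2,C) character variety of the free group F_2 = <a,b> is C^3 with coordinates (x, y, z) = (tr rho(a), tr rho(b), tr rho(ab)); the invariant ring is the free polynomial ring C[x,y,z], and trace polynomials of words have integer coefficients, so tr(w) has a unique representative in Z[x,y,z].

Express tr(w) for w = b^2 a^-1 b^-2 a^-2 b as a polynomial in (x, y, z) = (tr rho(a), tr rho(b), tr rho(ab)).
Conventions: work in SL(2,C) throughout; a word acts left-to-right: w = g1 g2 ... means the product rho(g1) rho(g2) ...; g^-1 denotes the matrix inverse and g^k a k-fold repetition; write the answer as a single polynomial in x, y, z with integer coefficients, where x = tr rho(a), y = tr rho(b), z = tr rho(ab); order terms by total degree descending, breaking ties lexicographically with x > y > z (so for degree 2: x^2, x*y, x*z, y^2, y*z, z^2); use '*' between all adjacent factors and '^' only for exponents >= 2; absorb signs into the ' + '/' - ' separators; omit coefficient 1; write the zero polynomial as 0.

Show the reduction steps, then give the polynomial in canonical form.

so tr(a^-1 b) = tr(b) * tr(a) - tr(b a)  (eliminate a^-1) = x*y - z
reduce: tr(a^-2 b) = tr(a^-1 b) * tr(a) - tr(a^-1 b a)  (eliminate a^-1) = x^2*y - x*z - y
so tr(b^2 a) = tr(b) * tr(a b) - tr(a)  (reduce the b square) = y*z - x
so tr(b^2) = tr(b) * tr(b) - tr(1)  (reduce the b square) = y^2 - 2
so tr(b a^2 b) = tr(a) * tr(b^2 a) - tr(b^2)  (reduce the a square) = x*y*z - x^2 - y^2 + 2
tr(b a^2) = tr(a) * tr(b a) - tr(b)  (reduce the a square) = x*z - y
so tr(a b^3 a) = tr(b) * tr(b a^2 b) - tr(b a^2)  (reduce the b square) = x*y^2*z - x^2*y - y^3 - x*z + 3*y
so tr(a b a b) = tr(a b) * tr(a b) - tr(1)  (split on a) = z^2 - 2
tr(b a b a b) = tr(b) * tr(a b a b) - tr(a b a)  (reduce the b square) = y*z^2 - x*z - y
tr(a b^3 a b) = tr(b) * tr(b a b a b) - tr(b a b a)  (reduce the b square) = y^2*z^2 - x*y*z - y^2 - z^2 + 2
reduce: tr(b^-1 a b^3 a) = tr(a b^3 a) * tr(b) - tr(a b^3 a b)  (eliminate b^-1) = x*y^3*z - x^2*y^2 - y^4 - y^2*z^2 + 4*y^2 + z^2 - 2
tr(b^3 a b^-2 a) = tr(b^-1 a b^3 a) * tr(b) - tr(b^-1 a b^3 a b)  (eliminate b^-1) = x*y^4*z - x^2*y^3 - y^5 - y^3*z^2 - x*y^2*z + x^2*y + 5*y^3 + y*z^2 + x*z - 5*y
tr(b^3 a b^-2 a^-1) = tr(b^3 a b^-2) * tr(a) - tr(b^3 a b^-2 a)  (eliminate a^-1) = -x*y^4*z + x^2*y^3 + y^5 + y^3*z^2 + x*y^2*z - x^2*y - 5*y^3 - y*z^2 + 5*y
so tr(b^-2 a^-2 b^3 a) = tr(b^3 a b^-2 a^-1) * tr(a) - tr(b^3 a b^-2)  (eliminate a^-1) = -x^2*y^4*z + x^3*y^3 + x*y^5 + x*y^3*z^2 + x^2*y^2*z - x^3*y - 5*x*y^3 - x*y*z^2 + 5*x*y - z
tr(b^2 a^-1 b^-2 a^-2 b) = tr(b^-2 a^-2 b^3) * tr(a) - tr(b^-2 a^-2 b^3 a)  (eliminate a^-1) = x^2*y^4*z - x^3*y^3 - x*y^5 - x*y^3*z^2 - x^2*y^2*z + 2*x^3*y + 5*x*y^3 + x*y*z^2 - x^2*z - 6*x*y + z

x^2*y^4*z - x^3*y^3 - x*y^5 - x*y^3*z^2 - x^2*y^2*z + 2*x^3*y + 5*x*y^3 + x*y*z^2 - x^2*z - 6*x*y + z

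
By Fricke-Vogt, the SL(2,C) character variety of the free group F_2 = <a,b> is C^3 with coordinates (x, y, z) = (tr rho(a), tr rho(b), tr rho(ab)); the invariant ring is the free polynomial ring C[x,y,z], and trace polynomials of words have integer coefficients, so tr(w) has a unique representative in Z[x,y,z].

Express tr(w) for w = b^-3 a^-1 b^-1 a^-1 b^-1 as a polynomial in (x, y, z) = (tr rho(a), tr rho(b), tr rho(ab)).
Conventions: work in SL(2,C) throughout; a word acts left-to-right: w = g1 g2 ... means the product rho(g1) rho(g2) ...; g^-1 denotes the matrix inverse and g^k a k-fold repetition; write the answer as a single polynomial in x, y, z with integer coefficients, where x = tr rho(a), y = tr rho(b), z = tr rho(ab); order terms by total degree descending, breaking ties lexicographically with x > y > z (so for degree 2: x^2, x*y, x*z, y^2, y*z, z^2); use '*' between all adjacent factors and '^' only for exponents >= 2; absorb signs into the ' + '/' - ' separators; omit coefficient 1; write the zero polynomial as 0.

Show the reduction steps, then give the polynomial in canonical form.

tr(b^-1) = tr(b) = y
tr(b^-2) = tr(b^-1) tr(b) - tr(1)   [inverse elimination on b] = y^2 - 2
reduce: tr(b^-1 a) = tr(a) tr(b) - tr(a b)   [inverse elimination on b] = x*y - z
tr(b^-2 a) = tr(b^-1 a) tr(b) - tr(b^-1 a b)   [inverse elimination on b] = x*y^2 - y*z - x
so tr(b^-1 a^-1 b^-1) = tr(b^-2) tr(a) - tr(b^-2 a)   [inverse elimination on a] = y*z - x
tr(a^2) = tr(a) tr(a) - tr(1)   [square of a] = x^2 - 2
tr(a^2 b) = tr(a) tr(b a) - tr(b)   [square of a] = x*z - y
tr(a b^-1 a) = tr(a^2) tr(b) - tr(a^2 b)   [inverse elimination on b] = x^2*y - x*z - y
tr(a b a b) = tr(a b) tr(a b) - tr(1)   [split at a repeated a] = z^2 - 2
so tr(a b^-1 a b) = tr(a b a) tr(b) - tr(a b a b)   [inverse elimination on b] = x*y*z - y^2 - z^2 + 2
tr(b^-1 a b^-1 a) = tr(a b^-1 a) tr(b) - tr(a b^-1 a b)   [inverse elimination on b] = x^2*y^2 - 2*x*y*z + z^2 - 2
so tr(b^-1 a^-1 b^-1 a) = tr(b^-1 a b^-1) tr(a) - tr(b^-1 a b^-1 a)   [inverse elimination on a] = x*y*z - x^2 - z^2 + 2
so tr(b^-1 a^-1 b^-1 a^-1) = tr(b^-1 a^-1 b^-1) tr(a) - tr(b^-1 a^-1 b^-1 a)   [inverse elimination on a] = z^2 - 2
tr(b^-2 a^-1 b^-1 a^-1) = tr(b^-1 a^-1 b^-1 a^-1) tr(b) - tr(b^-1 a^-1 b^-1 a^-1 b)   [inverse elimination on b] = y*z^2 - x*z - y
so tr(b^-1 a^-1 b^-1 a^-1 b^-2) = tr(b^-2 a^-1 b^-1 a^-1) tr(b) - tr(b^-2 a^-1 b^-1 a^-1 b)   [inverse elimination on b] = y^2*z^2 - x*y*z - y^2 - z^2 + 2
reduce: tr(b^-3 a^-1 b^-1 a^-1 b^-1) = tr(b^-1 a^-1 b^-1 a^-1 b^-2) tr(b) - tr(b^-1 a^-1 b^-1 a^-1 b^-1)   [inverse elimination on b] = y^3*z^2 - x*y^2*z - y^3 - 2*y*z^2 + x*z + 3*y

y^3*z^2 - x*y^2*z - y^3 - 2*y*z^2 + x*z + 3*y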